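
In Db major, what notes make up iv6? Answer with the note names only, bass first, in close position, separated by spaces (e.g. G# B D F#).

Bbb Db Gb

Scale degree 4 in Db major is Gb; here the chord built on it is altered to a minor triad. iv6 is the minor subdominant, borrowed from the parallel minor.
So the chord is Gb-Bbb-Db.
With the 6 figure the chord is in first inversion; from the bass Bbb upward in close position it reads Bbb-Db-Gb.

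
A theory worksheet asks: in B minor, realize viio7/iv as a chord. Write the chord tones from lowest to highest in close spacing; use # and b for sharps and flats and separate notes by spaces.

viio7/iv is a secondary leading-tone chord. The target iv is E in B minor; the applied chord is rooted a semitone below, on D#.
Building a fully diminished seventh chord on D# gives D#-F#-A-C.

D# F# A C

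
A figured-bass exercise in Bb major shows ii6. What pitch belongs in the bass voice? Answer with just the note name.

Eb

ii in Bb major has root C; the chord is C-Eb-G.
The figure 6 means first inversion — the third is in the bass.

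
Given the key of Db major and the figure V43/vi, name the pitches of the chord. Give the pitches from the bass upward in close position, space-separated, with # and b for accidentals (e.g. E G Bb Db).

C Eb F A

The slash means an applied dominant: we want the dominant of vi. In Db major, vi is Bb minor, and its dominant is built on F.
Building a dominant seventh chord on F gives F-A-C-Eb.
The figured bass 43 indicates second inversion, placing the fifth (C) in the bass: C-Eb-F-A.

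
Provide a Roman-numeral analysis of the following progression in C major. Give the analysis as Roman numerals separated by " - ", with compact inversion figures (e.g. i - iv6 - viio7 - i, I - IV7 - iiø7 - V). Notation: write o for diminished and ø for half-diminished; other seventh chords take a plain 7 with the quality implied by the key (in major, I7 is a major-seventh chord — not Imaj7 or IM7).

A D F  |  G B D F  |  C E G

A-D-F: root D is the supertonic; minor triad there is ii64.
G-B-D-F has root G, degree 5 in C major, so V7.
C-E-G: root C is the tonic; major triad there is I.

ii64 - V7 - I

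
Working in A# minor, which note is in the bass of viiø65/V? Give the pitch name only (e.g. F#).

The applied chord viiø65/V is rooted on D##: D##-F##-A#-C##.
The figure 65 means first inversion — the third is in the bass.

F##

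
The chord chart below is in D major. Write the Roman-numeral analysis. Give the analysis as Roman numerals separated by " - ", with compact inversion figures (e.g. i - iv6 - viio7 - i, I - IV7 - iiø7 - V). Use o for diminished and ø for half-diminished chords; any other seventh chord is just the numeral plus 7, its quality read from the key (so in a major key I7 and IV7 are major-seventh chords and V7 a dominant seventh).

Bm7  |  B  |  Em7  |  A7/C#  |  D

vi7 - V/ii - ii7 - V65 - I

Bm7: minor seventh chord on B = scale degree 6 → vi7.
B is the secondary dominant of ii (major triad on B): V/ii.
Em7 has root E, degree 2 in D major, so ii7.
A7/C#: root A is the dominant; dominant seventh chord there is V65.
D: major triad on D = scale degree 1 → I.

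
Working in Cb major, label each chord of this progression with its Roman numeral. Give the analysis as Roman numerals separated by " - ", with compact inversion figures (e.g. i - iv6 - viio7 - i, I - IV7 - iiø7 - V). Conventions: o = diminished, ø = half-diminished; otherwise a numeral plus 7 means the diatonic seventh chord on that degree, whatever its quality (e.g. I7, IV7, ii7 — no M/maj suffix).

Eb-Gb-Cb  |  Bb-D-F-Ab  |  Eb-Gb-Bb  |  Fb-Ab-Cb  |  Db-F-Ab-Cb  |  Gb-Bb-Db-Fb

I6 - V7/iii - iii - IV - V7/V - V7

Eb-Gb-Cb: major triad on Cb = scale degree 1 → I6.
Bb-D-F-Ab is the secondary dominant of iii (dominant seventh chord on Bb): V7/iii.
Eb-Gb-Bb: root Eb is the mediant; minor triad there is iii.
Fb-Ab-Cb: root Fb is the subdominant; major triad there is IV.
Db-F-Ab-Cb: a dominant seventh chord on Db, the applied dominant of V → V7/V.
Gb-Bb-Db-Fb: dominant seventh chord on Gb = scale degree 5 → V7.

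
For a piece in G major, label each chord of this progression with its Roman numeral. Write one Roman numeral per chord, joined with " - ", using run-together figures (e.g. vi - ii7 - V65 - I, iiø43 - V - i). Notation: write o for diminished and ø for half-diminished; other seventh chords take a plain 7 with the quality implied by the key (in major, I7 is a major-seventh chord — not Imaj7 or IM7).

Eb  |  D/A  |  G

bVI - V64 - I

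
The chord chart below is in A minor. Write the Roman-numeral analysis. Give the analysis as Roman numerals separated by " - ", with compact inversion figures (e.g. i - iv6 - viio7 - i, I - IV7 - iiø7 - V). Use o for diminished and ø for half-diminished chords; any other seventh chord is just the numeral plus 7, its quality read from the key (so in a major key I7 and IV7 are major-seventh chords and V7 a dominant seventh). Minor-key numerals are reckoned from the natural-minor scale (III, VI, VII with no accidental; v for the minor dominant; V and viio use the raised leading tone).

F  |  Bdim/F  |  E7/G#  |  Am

VI - iio64 - V65 - i

F: root F is the submediant; major triad there is VI.
Bdim/F: diminished triad on B = scale degree 2 → iio64.
E7/G#: root E is the dominant; dominant seventh chord there is V65.
Am: root A is the tonic; minor triad there is i.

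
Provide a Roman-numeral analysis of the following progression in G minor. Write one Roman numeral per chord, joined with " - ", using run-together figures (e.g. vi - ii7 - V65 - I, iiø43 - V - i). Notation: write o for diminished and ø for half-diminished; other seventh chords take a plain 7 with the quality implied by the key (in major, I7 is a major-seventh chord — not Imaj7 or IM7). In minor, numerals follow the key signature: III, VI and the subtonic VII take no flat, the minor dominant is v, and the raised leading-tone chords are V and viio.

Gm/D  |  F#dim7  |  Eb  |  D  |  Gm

Gm/D: minor triad on G = scale degree 1 → i64.
F#dim7: root F# is the leading tone; fully diminished seventh chord there is viio7.
Eb has root Eb, degree 6 in G minor, so VI.
D: major triad on D = scale degree 5 → V.
Gm: root G is the tonic; minor triad there is i.

i64 - viio7 - VI - V - i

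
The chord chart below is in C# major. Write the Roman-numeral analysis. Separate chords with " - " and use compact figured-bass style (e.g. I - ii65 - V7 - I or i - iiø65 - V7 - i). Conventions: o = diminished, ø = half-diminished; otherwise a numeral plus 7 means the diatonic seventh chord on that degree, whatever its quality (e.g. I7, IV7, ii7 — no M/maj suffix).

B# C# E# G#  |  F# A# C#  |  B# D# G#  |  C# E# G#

B#-C#-E#-G#: major seventh chord on C# = scale degree 1 → I42.
F#-A#-C#: major triad on F# = scale degree 4 → IV.
B#-D#-G#: major triad on G# = scale degree 5 → V6.
C#-E#-G#: root C# is the tonic; major triad there is I.

I42 - IV - V6 - I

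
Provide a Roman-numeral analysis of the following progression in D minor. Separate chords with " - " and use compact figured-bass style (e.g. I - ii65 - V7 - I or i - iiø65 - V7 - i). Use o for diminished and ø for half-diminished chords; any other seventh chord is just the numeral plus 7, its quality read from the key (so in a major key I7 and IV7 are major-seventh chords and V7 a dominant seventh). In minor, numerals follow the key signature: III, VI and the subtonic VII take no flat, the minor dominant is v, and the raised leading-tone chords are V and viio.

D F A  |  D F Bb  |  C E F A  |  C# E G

D-F-A: minor triad on D = scale degree 1 → i.
D-F-Bb has root Bb, degree 6 in D minor, so VI6.
C-E-F-A: major seventh chord on F = scale degree 3 → III43.
C#-E-G has root C#, degree 7 in D minor, so viio.

i - VI6 - III43 - viio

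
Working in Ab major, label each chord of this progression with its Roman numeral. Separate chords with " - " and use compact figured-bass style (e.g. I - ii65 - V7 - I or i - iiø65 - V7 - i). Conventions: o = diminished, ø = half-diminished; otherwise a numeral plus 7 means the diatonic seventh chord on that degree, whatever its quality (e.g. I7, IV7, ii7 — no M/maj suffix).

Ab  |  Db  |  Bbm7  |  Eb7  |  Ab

I - IV - ii7 - V7 - I

Ab: root Ab is the tonic; major triad there is I.
Db: root Db is the subdominant; major triad there is IV.
Bbm7: minor seventh chord on Bb = scale degree 2 → ii7.
Eb7: root Eb is the dominant; dominant seventh chord there is V7.
Ab has root Ab, degree 1 in Ab major, so I.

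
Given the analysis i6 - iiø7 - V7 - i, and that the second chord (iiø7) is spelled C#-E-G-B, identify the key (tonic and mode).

B minor

The anchor chord is a half-diminished seventh chord on C#, labeled iiø7.
If C# is scale degree 2 and the mode makes that degree carry a half-diminished seventh chord, the tonic is B and the mode is minor.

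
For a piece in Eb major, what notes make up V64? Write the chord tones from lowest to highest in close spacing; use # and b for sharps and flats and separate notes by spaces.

F Bb D

In Eb major, the fifth degree is Bb, and the diatonic chord built there is a major triad.
Stacking thirds from Bb gives Bb-D-F.
The figured bass 64 indicates second inversion, placing the fifth (F) in the bass: F-Bb-D.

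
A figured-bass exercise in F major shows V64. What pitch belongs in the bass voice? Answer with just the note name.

G

V in F major has root C; the chord is C-E-G.
The figure 64 means second inversion — the fifth is in the bass.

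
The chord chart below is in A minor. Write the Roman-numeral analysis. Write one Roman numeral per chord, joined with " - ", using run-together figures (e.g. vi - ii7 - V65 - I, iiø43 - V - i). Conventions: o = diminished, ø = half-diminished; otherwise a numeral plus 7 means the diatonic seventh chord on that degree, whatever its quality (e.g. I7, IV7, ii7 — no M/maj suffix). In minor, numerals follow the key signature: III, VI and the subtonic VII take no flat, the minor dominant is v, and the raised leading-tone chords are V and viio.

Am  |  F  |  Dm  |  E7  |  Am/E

i - VI - iv - V7 - i64

Am: minor triad on A = scale degree 1 → i.
F: major triad on F = scale degree 6 → VI.
Dm: root D is the subdominant; minor triad there is iv.
E7 has root E, degree 5 in A minor, so V7.
Am/E: root A is the tonic; minor triad there is i64.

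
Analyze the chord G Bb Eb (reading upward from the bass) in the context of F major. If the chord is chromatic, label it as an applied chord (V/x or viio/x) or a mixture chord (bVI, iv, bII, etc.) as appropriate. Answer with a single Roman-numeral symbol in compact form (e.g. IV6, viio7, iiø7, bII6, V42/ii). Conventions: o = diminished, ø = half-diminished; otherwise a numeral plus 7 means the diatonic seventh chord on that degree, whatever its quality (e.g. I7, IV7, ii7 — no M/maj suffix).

The pitches Eb-G-Bb form a major triad rooted on Eb.
Eb is the lowered seventh degree of F major (diatonic 7 would be E). This is a major triad on the lowered seventh degree (the subtonic), borrowed from the parallel minor.
With G in the bass the chord is in first inversion, so the figured bass is 6.

bVII6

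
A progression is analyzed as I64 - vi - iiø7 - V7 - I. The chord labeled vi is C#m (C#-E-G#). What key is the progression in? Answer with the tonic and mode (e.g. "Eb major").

The anchor chord is a minor triad on C#, labeled vi.
If C# is scale degree 6 and the mode makes that degree carry a minor triad, the tonic is E and the mode is major.

E major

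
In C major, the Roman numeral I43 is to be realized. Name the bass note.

G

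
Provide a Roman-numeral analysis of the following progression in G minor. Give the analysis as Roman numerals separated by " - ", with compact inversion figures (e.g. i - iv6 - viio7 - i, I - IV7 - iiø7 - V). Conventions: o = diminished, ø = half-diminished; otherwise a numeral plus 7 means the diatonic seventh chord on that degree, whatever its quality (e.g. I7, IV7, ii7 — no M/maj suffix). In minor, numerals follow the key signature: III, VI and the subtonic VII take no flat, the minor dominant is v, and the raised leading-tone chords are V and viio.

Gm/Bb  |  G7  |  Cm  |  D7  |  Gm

i6 - V7/iv - iv - V7 - i

Gm/Bb: minor triad on G = scale degree 1 → i6.
G7: a dominant seventh chord on G, the applied dominant of iv → V7/iv.
Cm: root C is the subdominant; minor triad there is iv.
D7 has root D, degree 5 in G minor, so V7.
Gm: minor triad on G = scale degree 1 → i.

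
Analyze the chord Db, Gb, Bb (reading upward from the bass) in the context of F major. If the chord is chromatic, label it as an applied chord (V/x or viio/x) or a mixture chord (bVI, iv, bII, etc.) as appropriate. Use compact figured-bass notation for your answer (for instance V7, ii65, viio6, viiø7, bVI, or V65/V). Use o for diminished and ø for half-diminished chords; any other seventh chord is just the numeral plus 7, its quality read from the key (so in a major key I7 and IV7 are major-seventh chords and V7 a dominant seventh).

bII64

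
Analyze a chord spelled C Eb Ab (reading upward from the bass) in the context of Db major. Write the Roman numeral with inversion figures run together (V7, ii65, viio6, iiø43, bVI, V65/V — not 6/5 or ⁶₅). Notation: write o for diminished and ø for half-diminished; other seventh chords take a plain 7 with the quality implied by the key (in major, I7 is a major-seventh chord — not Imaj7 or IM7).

V6

The pitches Ab-C-Eb form a major triad rooted on Ab.
In Db major, Ab is the dominant; the diatonic major triad there is V.
With C in the bass the chord is in first inversion, so the figured bass is 6.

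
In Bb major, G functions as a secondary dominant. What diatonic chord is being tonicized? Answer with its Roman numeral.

ii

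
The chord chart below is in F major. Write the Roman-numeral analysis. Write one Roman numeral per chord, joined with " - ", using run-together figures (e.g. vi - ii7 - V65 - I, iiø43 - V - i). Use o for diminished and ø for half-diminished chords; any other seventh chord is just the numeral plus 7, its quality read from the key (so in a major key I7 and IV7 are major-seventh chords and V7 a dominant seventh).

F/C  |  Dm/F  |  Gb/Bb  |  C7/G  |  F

I64 - vi6 - bII6 - V43 - I

F/C has root F, degree 1 in F major, so I64.
Dm/F has root D, degree 6 in F major, so vi6.
Gb/Bb: major triad on Gb — chromatic; Gb is the lowered second degree, so this is the Neapolitan sixth, bII6 (third, Bb, in the bass — hence the 6).
C7/G: dominant seventh chord on C = scale degree 5 → V43.
F has root F, degree 1 in F major, so I.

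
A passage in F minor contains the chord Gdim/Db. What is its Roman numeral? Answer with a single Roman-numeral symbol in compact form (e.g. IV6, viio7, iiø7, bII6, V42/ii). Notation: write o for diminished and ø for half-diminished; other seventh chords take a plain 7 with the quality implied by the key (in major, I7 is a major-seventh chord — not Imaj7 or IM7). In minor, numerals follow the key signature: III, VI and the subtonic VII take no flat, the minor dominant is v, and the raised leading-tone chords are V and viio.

iio64

Stacked in thirds the chord is G-Bb-Db: a diminished triad on G.
In F minor, G is the supertonic; the diatonic diminished triad there is iio.
With Db in the bass the chord is in second inversion, so the figured bass is 64.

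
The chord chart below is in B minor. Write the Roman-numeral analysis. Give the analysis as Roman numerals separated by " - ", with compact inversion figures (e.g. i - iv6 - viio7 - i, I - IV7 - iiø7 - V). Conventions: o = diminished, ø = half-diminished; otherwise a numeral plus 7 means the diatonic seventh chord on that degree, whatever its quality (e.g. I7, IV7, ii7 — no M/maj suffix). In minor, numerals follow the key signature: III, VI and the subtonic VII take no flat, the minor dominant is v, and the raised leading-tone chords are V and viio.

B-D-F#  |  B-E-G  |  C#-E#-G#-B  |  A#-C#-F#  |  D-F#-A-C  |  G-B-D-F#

i - iv64 - V7/V - V6 - V7/VI - VI7

B-D-F#: minor triad on B = scale degree 1 → i.
B-E-G: root E is the subdominant; minor triad there is iv64.
C#-E#-G#-B: a dominant seventh chord on C#, the applied dominant of V → V7/V.
A#-C#-F#: root F# is the dominant; major triad there is V6.
D-F#-A-C: chromatic; D is V of VI, so V7/VI.
G-B-D-F# has root G, degree 6 in B minor, so VI7.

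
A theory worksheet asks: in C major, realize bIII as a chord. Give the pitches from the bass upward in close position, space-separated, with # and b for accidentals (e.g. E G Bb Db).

Eb G Bb

bIII is a major triad on the lowered third degree, borrowed from the parallel minor. In C major that root is Eb.
So the chord is Eb-G-Bb, a major triad.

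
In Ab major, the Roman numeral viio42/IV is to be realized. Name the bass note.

Bbb

The applied chord viio42/IV is rooted on C: C-Eb-Gb-Bbb.
The figure 42 means third inversion — the seventh is in the bass.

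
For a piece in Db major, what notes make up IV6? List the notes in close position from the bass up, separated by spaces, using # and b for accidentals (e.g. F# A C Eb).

In Db major, scale degree 4 is Gb, and the diatonic chord built there is a major triad.
That chord is spelled Gb-Bb-Db.
The figured bass 6 indicates first inversion, placing the third (Bb) in the bass: Bb-Db-Gb.

Bb Db Gb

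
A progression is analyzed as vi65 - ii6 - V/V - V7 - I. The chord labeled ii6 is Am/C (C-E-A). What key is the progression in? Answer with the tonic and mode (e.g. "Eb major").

G major

The chord Am/C is a minor triad rooted on A; its label is ii6.
Counting down one scale step from A places the tonic on G; a minor triad on degree 2 is diatonic only in major.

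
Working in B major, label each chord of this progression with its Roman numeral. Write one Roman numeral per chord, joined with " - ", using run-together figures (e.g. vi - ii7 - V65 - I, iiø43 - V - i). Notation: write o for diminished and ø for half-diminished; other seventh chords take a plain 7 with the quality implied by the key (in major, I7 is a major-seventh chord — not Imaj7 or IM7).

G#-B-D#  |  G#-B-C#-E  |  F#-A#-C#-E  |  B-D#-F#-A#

G#-B-D# has root G#, degree 6 in B major, so vi.
G#-B-C#-E: root C# is the supertonic; minor seventh chord there is ii43.
F#-A#-C#-E has root F#, degree 5 in B major, so V7.
B-D#-F#-A#: major seventh chord on B = scale degree 1 → I7.

vi - ii43 - V7 - I7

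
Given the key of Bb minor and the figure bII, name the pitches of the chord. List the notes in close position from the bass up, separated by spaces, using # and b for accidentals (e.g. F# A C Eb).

Cb Eb Gb

Scale degree 2 in Bb minor is C; lowering it a half step gives Cb. bII is the Neapolitan chord — a major triad on the lowered second degree.
So the chord is Cb-Eb-Gb, a major triad.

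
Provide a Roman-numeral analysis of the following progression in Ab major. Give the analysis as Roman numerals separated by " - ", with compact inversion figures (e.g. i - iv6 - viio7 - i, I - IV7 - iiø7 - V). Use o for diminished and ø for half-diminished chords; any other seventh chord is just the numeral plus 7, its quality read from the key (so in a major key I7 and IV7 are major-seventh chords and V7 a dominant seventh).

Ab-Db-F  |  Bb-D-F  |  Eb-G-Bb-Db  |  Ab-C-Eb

Ab-Db-F: major triad on Db = scale degree 4 → IV64.
Bb-D-F is the secondary dominant of V (major triad on Bb): V/V.
Eb-G-Bb-Db has root Eb, degree 5 in Ab major, so V7.
Ab-C-Eb: major triad on Ab = scale degree 1 → I.

IV64 - V/V - V7 - I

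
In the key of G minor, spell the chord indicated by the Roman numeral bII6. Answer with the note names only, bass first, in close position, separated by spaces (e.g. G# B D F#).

C Eb Ab

bII6 is the Neapolitan sixth — a major triad on the lowered second degree, here in its customary first inversion. In G minor that root is Ab.
So the chord is Ab-C-Eb.
With the 6 figure the chord is in first inversion; from the bass C upward in close position it reads C-Eb-Ab.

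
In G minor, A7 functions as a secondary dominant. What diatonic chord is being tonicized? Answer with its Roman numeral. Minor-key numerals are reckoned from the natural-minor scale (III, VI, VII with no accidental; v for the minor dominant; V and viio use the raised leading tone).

V

The chord is a dominant seventh chord on A.
A dominant resolves down a perfect fifth: A → D. In G minor, D is scale degree 5, i.e. V.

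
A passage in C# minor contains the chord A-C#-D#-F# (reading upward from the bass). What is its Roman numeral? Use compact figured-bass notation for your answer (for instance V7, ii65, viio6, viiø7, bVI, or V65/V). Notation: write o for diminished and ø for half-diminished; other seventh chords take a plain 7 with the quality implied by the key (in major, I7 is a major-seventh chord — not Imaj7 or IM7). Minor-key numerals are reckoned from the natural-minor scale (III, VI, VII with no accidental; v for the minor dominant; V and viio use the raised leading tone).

iiø43

The pitches D#-F#-A-C# form a half-diminished seventh chord rooted on D#.
D# is scale degree 2 in C# minor, and a half-diminished seventh chord on that degree is written iiø7.
With A in the bass the chord is in second inversion, so the figured bass is 43.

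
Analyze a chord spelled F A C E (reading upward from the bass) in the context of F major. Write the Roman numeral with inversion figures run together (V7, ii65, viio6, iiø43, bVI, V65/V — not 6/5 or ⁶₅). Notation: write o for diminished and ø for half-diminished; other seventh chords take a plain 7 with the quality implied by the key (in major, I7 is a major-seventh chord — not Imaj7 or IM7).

I7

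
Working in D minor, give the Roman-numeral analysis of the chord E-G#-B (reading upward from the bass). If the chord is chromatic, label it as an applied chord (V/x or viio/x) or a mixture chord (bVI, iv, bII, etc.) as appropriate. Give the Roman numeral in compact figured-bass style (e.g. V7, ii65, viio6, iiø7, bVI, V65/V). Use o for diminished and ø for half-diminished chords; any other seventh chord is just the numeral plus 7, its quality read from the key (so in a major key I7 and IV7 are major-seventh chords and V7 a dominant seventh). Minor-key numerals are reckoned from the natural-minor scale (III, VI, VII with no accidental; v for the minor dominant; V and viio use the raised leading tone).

The pitches E-G#-B form a major triad rooted on E.
E is not a diatonic chord root with this quality in D minor, but it lies a perfect fifth above A (V), so the chord functions as an applied dominant of V.

V/V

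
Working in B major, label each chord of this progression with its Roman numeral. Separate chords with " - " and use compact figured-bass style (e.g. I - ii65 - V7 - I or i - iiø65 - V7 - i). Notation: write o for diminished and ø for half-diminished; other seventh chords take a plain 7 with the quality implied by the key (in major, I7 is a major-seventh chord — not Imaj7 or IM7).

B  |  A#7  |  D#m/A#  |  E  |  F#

I - V7/iii - iii64 - IV - V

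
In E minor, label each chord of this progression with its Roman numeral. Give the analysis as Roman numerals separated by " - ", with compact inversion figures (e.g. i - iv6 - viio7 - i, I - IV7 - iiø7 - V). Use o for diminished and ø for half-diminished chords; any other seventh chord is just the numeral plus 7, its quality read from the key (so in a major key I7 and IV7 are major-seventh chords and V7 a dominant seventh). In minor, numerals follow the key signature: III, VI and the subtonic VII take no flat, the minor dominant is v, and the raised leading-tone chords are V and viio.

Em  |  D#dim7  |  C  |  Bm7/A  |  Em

i - viio7 - VI - v42 - i

Em: root E is the tonic; minor triad there is i.
D#dim7 has root D#, degree 7 in E minor, so viio7.
C: major triad on C = scale degree 6 → VI.
Bm7/A: minor seventh chord on B = scale degree 5 → v42.
Em: minor triad on E = scale degree 1 → i.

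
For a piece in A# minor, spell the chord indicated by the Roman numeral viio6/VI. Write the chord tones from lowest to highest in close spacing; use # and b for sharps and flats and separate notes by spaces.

The slash marks an applied leading-tone chord: viio of VI. In A# minor, VI is F#, so the leading tone to it is E#, a half step below.
Building a diminished triad on E# gives E#-G#-B.
The figured bass 6 indicates first inversion, placing the third (G#) in the bass: G#-B-E#.

G# B E#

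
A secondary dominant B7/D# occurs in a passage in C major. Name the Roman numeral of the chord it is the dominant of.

The chord is a dominant seventh chord on B.
A dominant resolves down a perfect fifth: B → E. In C major, E is scale degree 3, i.e. iii.

iii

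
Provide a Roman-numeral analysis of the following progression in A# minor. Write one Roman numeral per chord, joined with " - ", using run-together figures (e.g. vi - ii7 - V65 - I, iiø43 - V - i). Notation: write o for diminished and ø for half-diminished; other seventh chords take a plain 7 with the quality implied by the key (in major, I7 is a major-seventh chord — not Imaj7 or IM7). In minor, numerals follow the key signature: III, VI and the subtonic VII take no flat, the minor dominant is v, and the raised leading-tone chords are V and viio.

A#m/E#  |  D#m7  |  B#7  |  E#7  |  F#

A#m/E#: minor triad on A# = scale degree 1 → i64.
D#m7 has root D#, degree 4 in A# minor, so iv7.
B#7: a dominant seventh chord on B#, the applied dominant of V → V7/V.
E#7 has root E#, degree 5 in A# minor, so V7.
F# has root F#, degree 6 in A# minor, so VI.

i64 - iv7 - V7/V - V7 - VI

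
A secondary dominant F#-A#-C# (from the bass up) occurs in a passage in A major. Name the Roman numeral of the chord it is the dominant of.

The chord is a major triad on F#.
A dominant resolves down a perfect fifth: F# → B. In A major, B is scale degree 2, i.e. ii.

ii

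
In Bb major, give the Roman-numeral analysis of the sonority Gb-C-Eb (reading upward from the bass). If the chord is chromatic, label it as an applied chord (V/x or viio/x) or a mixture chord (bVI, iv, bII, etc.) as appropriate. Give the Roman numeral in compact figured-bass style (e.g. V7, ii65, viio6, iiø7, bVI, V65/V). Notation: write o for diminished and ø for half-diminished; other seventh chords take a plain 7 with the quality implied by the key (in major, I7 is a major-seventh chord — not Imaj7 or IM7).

iio64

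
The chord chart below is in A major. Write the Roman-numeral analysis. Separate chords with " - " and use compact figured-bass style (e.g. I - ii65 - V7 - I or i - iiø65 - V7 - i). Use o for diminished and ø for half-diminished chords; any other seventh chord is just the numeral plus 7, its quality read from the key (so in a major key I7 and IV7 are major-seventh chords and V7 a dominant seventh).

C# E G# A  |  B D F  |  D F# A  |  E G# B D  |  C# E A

I65 - iio - IV - V7 - I6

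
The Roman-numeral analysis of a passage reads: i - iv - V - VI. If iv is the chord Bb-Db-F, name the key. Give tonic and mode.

The chord Bbm is a minor triad rooted on Bb; its label is iv.
Counting down 3 scale steps from Bb places the tonic on F; a minor triad on degree 4 is diatonic only in minor.

F minor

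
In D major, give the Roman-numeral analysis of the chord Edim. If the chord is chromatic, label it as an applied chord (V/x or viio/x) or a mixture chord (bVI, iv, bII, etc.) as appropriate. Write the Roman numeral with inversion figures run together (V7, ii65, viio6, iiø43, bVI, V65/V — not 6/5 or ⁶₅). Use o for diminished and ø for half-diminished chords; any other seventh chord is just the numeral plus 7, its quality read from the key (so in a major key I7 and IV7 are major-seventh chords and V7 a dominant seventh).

iio

The pitches E-G-Bb form a diminished triad rooted on E.
E is the second degree of D major. This is the diminished supertonic triad, borrowed from the parallel minor.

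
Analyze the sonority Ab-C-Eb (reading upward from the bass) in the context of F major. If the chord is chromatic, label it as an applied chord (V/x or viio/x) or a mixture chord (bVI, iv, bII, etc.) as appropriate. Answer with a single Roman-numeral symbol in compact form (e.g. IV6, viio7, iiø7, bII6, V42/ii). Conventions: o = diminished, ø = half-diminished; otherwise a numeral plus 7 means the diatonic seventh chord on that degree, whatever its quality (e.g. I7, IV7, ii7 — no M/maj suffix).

bIII

The pitches Ab-C-Eb form a major triad rooted on Ab.
Ab is the lowered third degree of F major (diatonic 3 would be A). This is a major triad on the lowered third degree, borrowed from the parallel minor.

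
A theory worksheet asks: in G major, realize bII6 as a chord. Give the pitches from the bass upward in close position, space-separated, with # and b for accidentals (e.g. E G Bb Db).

Scale degree 2 in G major is A; lowering it a half step gives Ab. bII6 is the Neapolitan sixth — a major triad on the lowered second degree, here in its customary first inversion.
So the chord is Ab-C-Eb.
With the 6 figure the chord is in first inversion; from the bass C upward in close position it reads C-Eb-Ab.

C Eb Ab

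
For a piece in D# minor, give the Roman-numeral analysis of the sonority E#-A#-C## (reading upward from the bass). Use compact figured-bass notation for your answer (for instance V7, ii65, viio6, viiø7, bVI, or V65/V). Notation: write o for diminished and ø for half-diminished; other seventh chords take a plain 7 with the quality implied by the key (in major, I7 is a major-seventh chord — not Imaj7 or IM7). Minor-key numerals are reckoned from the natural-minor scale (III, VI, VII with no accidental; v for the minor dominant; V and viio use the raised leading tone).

The pitches A#-C##-E# form a major triad rooted on A#.
In D# minor, A# is the dominant; the diatonic major triad there is V.
With E# in the bass the chord is in second inversion, so the figured bass is 64.

V64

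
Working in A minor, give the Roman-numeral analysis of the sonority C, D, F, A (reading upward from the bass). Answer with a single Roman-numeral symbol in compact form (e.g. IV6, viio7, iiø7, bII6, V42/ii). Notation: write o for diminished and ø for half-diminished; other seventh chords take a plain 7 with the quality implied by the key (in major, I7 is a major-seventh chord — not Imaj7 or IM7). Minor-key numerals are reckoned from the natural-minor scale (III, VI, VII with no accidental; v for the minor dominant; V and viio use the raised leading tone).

The pitches D-F-A-C form a minor seventh chord rooted on D.
In A minor, D is the subdominant; the diatonic minor seventh chord there is iv7.
With C in the bass the chord is in third inversion, so the figured bass is 42.

iv42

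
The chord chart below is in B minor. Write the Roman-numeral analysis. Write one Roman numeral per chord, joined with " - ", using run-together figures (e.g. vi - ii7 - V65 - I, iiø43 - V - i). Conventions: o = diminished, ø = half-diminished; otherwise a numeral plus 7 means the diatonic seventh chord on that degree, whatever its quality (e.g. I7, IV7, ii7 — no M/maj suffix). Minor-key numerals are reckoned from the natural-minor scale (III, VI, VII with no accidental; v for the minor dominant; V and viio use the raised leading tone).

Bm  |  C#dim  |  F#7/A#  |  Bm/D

i - iio - V65 - i6

Bm: root B is the tonic; minor triad there is i.
C#dim: diminished triad on C# = scale degree 2 → iio.
F#7/A# has root F#, degree 5 in B minor, so V65.
Bm/D: minor triad on B = scale degree 1 → i6.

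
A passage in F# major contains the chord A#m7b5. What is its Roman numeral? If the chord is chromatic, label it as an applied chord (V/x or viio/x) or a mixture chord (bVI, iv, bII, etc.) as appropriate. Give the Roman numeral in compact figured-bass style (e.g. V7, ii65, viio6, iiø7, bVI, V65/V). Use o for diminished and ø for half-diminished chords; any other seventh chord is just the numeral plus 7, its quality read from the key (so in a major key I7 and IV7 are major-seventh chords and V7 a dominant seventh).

Stacked in thirds the chord is A#-C#-E-G#: a half-diminished seventh chord on A#.
A# sits a half step below B (IV in F# major); a diminished chord there is the applied leading-tone chord of IV.

viiø7/IV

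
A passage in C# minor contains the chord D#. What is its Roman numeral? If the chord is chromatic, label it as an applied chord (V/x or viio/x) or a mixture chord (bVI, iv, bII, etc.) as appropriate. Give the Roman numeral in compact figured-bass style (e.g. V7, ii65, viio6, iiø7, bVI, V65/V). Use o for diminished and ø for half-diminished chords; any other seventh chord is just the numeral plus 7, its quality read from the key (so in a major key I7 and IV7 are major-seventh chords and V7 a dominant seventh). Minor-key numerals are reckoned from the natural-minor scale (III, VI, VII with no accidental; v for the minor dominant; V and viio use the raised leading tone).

V/V

Stacked in thirds the chord is D#-F##-A#: a major triad on D#.
D# is not a diatonic chord root with this quality in C# minor, but it lies a perfect fifth above G# (V), so the chord functions as an applied dominant of V.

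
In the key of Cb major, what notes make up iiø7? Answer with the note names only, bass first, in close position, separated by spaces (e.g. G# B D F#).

Db Fb Abb Cb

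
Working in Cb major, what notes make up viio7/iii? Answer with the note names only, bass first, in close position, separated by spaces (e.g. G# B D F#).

D F Ab Cb

The slash marks an applied leading-tone chord: viio of iii. In Cb major, iii is Eb, so the leading tone to it is D, a half step below.
Building a fully diminished seventh chord on D gives D-F-Ab-Cb.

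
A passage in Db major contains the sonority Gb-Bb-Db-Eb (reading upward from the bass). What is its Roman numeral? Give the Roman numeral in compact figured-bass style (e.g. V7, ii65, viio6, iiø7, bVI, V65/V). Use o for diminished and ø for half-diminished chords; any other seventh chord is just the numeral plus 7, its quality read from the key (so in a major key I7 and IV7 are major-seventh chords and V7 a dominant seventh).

The pitches Eb-Gb-Bb-Db form a minor seventh chord rooted on Eb.
Eb is scale degree 2 in Db major, and a minor seventh chord on that degree is written ii7.
With Gb in the bass the chord is in first inversion, so the figured bass is 65.

ii65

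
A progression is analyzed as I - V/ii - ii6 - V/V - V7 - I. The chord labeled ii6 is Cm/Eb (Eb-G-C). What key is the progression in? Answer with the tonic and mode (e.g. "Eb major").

The chord Cm/Eb is a minor triad rooted on C; its label is ii6.
Counting down one scale step from C places the tonic on Bb; a minor triad on degree 2 is diatonic only in major.

Bb major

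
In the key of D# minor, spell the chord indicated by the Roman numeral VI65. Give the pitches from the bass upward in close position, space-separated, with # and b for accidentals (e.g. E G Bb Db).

In D# minor, scale degree 6 is B, and the diatonic chord built there is a major seventh chord.
That chord is spelled B-D#-F#-A#.
With the 65 figure the chord is in first inversion; from the bass D# upward in close position it reads D#-F#-A#-B.

D# F# A# B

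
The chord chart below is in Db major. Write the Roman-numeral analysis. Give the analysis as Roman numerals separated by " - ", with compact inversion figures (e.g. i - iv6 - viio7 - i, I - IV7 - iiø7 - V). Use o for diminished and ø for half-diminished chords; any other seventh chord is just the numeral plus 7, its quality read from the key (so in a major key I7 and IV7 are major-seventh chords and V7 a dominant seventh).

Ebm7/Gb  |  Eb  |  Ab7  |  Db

Ebm7/Gb has root Eb, degree 2 in Db major, so ii65.
Eb: chromatic; Eb is V of V, so V/V.
Ab7: root Ab is the dominant; dominant seventh chord there is V7.
Db has root Db, degree 1 in Db major, so I.

ii65 - V/V - V7 - I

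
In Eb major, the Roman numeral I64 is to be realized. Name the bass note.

Bb

I in Eb major has root Eb; the chord is Eb-G-Bb.
The figure 64 means second inversion — the fifth is in the bass.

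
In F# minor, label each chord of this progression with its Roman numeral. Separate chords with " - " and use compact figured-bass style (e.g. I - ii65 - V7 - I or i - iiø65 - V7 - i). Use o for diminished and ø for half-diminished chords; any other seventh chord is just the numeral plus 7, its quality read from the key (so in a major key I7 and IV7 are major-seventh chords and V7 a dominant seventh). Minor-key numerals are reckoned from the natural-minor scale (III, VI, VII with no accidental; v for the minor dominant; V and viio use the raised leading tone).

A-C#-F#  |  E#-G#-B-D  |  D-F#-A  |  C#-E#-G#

A-C#-F#: minor triad on F# = scale degree 1 → i6.
E#-G#-B-D has root E#, degree 7 in F# minor, so viio7.
D-F#-A has root D, degree 6 in F# minor, so VI.
C#-E#-G# has root C#, degree 5 in F# minor, so V.

i6 - viio7 - VI - V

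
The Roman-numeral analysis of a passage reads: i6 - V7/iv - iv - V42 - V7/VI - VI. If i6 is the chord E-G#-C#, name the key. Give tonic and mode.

C# minor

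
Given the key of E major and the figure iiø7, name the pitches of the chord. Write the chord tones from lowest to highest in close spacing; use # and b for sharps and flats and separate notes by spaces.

iiø7 is the half-diminished supertonic seventh, borrowed from the parallel minor. In E major that root is F#.
So the chord is F#-A-C-E, a half-diminished seventh chord.

F# A C E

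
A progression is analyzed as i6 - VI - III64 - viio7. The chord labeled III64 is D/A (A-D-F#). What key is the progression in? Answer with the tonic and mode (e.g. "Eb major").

The chord D/A is a major triad rooted on D; its label is III64.
III64 on D implies D is the mediant; that puts the tonic at B, and the uppercase numeral fits minor mode.

B minor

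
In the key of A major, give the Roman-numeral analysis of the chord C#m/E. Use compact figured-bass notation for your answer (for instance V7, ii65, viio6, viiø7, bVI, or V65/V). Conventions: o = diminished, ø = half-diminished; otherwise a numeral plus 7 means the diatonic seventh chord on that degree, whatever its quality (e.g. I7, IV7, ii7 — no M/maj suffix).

iii6

Stacked in thirds the chord is C#-E-G#: a minor triad on C#.
In A major, C# is the mediant; the diatonic minor triad there is iii.
With E in the bass the chord is in first inversion, so the figured bass is 6.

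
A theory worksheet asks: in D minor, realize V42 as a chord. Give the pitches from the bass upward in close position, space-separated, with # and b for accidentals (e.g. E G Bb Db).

In D minor, the dominant is A. The dominant is major (leading tone raised), so V is a dominant seventh chord.
That chord is spelled A-C#-E-G.
With the 42 figure the chord is in third inversion; from the bass G upward in close position it reads G-A-C#-E.

G A C# E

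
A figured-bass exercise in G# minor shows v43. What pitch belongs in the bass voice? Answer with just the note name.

A#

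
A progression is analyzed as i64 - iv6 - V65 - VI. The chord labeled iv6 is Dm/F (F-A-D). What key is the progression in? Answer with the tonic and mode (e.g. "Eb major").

A minor

iv6 is given as F-A-D — a minor triad with root D.
iv6 on D implies D is the subdominant; that puts the tonic at A, and the lowercase numeral fits minor mode.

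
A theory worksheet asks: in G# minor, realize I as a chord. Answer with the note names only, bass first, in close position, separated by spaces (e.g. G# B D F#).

G# B# D#

Scale degree 1 in G# minor is G#; here the chord built on it is altered to a major triad. I is the major tonic (Picardy third), borrowed from the parallel major.
So the chord is G#-B#-D#.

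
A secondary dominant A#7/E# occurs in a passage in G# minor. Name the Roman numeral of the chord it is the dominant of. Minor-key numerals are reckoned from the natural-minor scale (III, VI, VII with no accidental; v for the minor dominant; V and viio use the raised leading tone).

V

The chord is a dominant seventh chord on A#.
A dominant resolves down a perfect fifth: A# → D#. In G# minor, D# is scale degree 5, i.e. V.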